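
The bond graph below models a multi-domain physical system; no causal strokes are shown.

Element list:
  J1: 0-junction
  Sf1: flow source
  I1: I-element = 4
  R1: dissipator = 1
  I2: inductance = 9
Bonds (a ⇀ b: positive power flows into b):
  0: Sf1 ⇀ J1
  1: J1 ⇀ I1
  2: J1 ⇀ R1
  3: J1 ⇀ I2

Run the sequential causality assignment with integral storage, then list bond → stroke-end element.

#0 stroke at Sf1
#1 stroke at I1
#2 stroke at J1
#3 stroke at I2

bond 0 →Sf1  (source Sf1 imposes f)
bond 1 →I1  (prefer integral on I1)
bond 3 →I2  (I2: I, integral causality)
bond 2 →J1  (only one effort-in slot at J1)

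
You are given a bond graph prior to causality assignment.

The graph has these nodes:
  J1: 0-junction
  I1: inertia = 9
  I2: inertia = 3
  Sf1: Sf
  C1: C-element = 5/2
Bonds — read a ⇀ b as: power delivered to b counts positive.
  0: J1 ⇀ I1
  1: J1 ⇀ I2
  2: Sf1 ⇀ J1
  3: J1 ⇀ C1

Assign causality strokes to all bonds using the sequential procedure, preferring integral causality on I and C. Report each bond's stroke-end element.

b2 |Sf1  (Sf1: flow source, stroke at near end)
b0 |I1  (I1 integral (f out))
b1 |I2  (prefer integral on I2)
b3 |J1  (J1 needs exactly one e-in)

b0 stroke at I1
b1 stroke at I2
b2 stroke at Sf1
b3 stroke at J1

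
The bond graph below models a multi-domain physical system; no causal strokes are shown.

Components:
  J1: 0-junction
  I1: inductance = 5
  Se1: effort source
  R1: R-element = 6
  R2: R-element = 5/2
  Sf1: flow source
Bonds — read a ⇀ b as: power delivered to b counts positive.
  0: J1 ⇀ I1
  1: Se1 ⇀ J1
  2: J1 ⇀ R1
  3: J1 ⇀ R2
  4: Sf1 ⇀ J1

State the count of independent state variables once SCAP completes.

1  (I1 all integral)

#1 stroke at J1  (Se1 (Se) sets effort on bond)
#4 stroke at Sf1  (Sf1: flow source, stroke at near end)
#0 stroke at I1  (0-jn J1 has e-setter on 1)
#2 stroke at R1  (J1 effort already set via bond 1)
#3 stroke at R2  (J1: bond 1 brought effort, rest push out)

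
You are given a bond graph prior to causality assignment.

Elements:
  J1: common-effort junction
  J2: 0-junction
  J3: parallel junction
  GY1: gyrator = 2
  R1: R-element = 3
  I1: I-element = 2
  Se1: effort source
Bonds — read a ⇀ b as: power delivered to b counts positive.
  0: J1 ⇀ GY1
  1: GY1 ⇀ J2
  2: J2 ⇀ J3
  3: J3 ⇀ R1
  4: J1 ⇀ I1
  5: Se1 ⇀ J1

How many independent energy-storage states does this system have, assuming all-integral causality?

bond 5 stroke→J1  (Se1: effort source, stroke at far end)
bond 0 stroke→GY1  (J1 effort already set via bond 5)
bond 4 stroke→I1  (common-e at J1 fixed by 5)
bond 1 stroke→GY1  (GY1 both-in/both-out from 0)
bond 2 stroke→J2  (J2 needs exactly one e-in)
bond 3 stroke→J3  (J3: last free bond brings effort in)

1  (I1 all integral)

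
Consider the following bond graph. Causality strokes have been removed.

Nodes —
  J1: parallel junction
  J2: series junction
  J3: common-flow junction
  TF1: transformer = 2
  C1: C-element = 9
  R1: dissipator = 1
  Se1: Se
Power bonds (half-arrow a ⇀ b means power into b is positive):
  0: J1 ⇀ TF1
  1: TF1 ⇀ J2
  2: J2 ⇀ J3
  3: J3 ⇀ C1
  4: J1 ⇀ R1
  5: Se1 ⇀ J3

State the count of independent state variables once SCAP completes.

b5 stroke at J3  (Se1 (Se) sets effort on bond)
b3 stroke at J3  (C1: C, integral causality)
b2 stroke at J2  (J3: last free bond brings flow in)
b1 stroke at TF1  (J2 needs exactly one f-in)
b0 stroke at J1  (through TF1, causality passes straight; one stroke at TF1)
b4 stroke at R1  (common-e at J1 fixed by 0)

1  (C1 all integral)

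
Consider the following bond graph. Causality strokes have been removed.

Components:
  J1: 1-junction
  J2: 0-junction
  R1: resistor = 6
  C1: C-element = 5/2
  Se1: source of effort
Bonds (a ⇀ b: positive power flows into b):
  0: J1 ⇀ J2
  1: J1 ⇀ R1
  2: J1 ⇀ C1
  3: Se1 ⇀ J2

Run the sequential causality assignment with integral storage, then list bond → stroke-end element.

#3 stroke→J2  (source Se1 imposes e)
#0 stroke→J1  (common-e at J2 fixed by 3)
#2 stroke→J1  (C1 outputs effort q/C1)
#1 stroke→R1  (only one flow-in slot at J1)

β0 stroke→J1
β1 stroke→R1
β2 stroke→J1
β3 stroke→J2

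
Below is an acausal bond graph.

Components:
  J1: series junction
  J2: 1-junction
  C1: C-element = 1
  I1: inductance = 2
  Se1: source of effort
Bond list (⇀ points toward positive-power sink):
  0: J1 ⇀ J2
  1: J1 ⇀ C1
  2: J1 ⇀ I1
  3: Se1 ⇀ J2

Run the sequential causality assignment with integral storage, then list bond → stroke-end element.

#3 →J2  (Se1: effort source, stroke at far end)
#0 →J1  (closing 1-jn rule on J2)
#1 →J1  (C1: C, integral causality)
#2 →I1  (only one flow-in slot at J1)

b0 stroke→J1
b1 stroke→J1
b2 stroke→I1
b3 stroke→J2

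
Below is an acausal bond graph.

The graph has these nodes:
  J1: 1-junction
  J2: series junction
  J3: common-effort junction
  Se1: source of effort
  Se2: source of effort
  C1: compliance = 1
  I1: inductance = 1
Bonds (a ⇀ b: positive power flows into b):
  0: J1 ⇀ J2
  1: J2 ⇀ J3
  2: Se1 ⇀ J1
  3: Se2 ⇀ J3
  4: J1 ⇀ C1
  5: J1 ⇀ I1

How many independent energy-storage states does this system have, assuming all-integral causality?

2  (C1, I1 all integral)

bond 2 →J1  (source Se1 imposes e)
bond 3 →J3  (source Se2 imposes e)
bond 1 →J2  (common-e at J3 fixed by 3)
bond 0 →J1  (J2 needs exactly one f-in)
bond 4 →J1  (C1 integral (e out))
bond 5 →I1  (J1 needs exactly one f-in)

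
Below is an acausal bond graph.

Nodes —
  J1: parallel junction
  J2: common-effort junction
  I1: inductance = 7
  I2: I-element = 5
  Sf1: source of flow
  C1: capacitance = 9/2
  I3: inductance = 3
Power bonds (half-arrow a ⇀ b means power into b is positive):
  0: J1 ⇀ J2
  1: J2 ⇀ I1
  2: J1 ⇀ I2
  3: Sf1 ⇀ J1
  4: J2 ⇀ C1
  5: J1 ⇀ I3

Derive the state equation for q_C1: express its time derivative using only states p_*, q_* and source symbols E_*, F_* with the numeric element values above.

dq_C1/dt = F_Sf1 - p_I1/7 - p_I2/5 - p_I3/3

b3 →Sf1  (Sf1 fixes flow; stroke at Sf1)
b1 →I1  (prefer integral on I1)
b2 →I2  (I2: I, integral causality)
b4 →J2  (C1 outputs effort q/C1)
b0 →J1  (common-e at J2 fixed by 4)
b5 →I3  (common-e at J1 fixed by 0)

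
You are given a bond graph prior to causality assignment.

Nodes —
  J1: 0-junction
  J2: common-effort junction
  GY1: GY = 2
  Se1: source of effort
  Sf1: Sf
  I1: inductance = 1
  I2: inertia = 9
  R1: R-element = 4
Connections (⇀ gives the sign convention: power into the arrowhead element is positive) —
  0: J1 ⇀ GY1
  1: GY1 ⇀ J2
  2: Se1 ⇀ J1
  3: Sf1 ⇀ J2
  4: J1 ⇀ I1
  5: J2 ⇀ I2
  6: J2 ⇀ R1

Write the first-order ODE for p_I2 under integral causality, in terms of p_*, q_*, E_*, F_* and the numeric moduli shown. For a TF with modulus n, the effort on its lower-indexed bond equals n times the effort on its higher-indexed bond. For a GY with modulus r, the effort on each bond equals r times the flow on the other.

dp_I2/dt = 2*E_Se1 + 4*F_Sf1 - 4*p_I2/9

b2 stroke→J1  (Se1 (Se) sets effort on bond)
b3 stroke→Sf1  (Sf1: flow source, stroke at near end)
b0 stroke→GY1  (0-jn J1 has e-setter on 2)
b4 stroke→I1  (common-e at J1 fixed by 2)
b1 stroke→GY1  (GY1: gyrator matches bond 0)
b5 stroke→I2  (prefer integral on I2)
b6 stroke→J2  (J2 needs exactly one e-in)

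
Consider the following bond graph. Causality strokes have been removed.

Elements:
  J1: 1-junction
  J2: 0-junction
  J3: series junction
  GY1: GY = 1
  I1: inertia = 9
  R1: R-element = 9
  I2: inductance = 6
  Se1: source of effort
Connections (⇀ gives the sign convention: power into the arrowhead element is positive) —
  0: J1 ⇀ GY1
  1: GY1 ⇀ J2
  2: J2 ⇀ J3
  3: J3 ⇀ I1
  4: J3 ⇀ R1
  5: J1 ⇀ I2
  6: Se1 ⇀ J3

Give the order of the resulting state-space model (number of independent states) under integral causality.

2  (I1, I2 all integral)

bond 6 stroke→J3  (Se1: effort source, stroke at far end)
bond 3 stroke→I1  (I1 integral (f out))
bond 2 stroke→J3  (1-jn J3 has f-setter on 3)
bond 4 stroke→J3  (J3: bond 3 brought flow, rest push out)
bond 1 stroke→J2  (J2 needs exactly one e-in)
bond 0 stroke→J1  (GY GY1: same side as bond 1)
bond 5 stroke→I2  (only one flow-in slot at J1)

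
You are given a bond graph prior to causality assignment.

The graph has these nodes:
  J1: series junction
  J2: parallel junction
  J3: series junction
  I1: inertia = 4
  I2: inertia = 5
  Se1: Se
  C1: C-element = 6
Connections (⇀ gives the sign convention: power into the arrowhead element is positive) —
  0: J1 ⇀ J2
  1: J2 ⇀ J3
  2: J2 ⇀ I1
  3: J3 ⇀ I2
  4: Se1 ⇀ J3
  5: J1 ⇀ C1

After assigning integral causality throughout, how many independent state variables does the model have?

bond 4 |J3  (Se1 fixes effort; stroke away)
bond 2 |I1  (I1 outputs flow p/I1)
bond 3 |I2  (I2 integral (f out))
bond 1 |J3  (common-f at J3 fixed by 3)
bond 0 |J2  (J2: last free bond brings effort in)
bond 5 |J1  (J1: bond 0 brought flow, rest push out)

3  (C1, I1, I2 all integral)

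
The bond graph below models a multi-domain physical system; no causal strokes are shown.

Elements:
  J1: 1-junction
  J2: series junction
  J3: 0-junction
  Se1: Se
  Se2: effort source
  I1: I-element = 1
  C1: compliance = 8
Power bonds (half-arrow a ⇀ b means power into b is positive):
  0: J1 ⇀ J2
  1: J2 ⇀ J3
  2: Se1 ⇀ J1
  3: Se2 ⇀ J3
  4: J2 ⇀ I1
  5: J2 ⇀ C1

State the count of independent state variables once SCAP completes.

2  (C1, I1 all integral)

β2 |J1  (Se1 (Se) sets effort on bond)
β3 |J3  (Se2 fixes effort; stroke away)
β0 |J2  (J1 needs exactly one f-in)
β1 |J2  (J3: bond 3 brought effort, rest push out)
β4 |I1  (prefer integral on I1)
β5 |J2  (1-jn J2 has f-setter on 4)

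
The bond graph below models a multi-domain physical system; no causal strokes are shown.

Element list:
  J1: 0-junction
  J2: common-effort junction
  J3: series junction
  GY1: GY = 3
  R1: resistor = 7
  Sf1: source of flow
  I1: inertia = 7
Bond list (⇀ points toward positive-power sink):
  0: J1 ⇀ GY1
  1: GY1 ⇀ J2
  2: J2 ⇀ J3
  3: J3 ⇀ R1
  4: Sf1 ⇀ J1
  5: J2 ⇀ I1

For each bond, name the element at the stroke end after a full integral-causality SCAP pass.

bond 4 stroke at Sf1  (source Sf1 imposes f)
bond 0 stroke at J1  (J1: last free bond brings effort in)
bond 1 stroke at J2  (GY1: gyrator matches bond 0)
bond 2 stroke at J3  (J2 effort already set via bond 1)
bond 5 stroke at I1  (0-jn J2 has e-setter on 1)
bond 3 stroke at R1  (only one flow-in slot at J3)

#0 →J1
#1 →J2
#2 →J3
#3 →R1
#4 →Sf1
#5 →I1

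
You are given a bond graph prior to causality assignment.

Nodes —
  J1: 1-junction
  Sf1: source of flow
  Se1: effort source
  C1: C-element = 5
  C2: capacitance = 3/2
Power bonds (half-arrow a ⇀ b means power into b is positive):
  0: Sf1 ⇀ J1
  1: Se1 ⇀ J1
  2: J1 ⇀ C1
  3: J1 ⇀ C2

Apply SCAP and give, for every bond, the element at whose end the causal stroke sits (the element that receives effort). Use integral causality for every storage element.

#0 stroke→Sf1  (Sf1 (Sf) sets flow on bond)
#1 stroke→J1  (Se1 fixes effort; stroke away)
#2 stroke→J1  (J1: bond 0 brought flow, rest push out)
#3 stroke→J1  (J1: bond 0 brought flow, rest push out)

bond 0 stroke→Sf1
bond 1 stroke→J1
bond 2 stroke→J1
bond 3 stroke→J1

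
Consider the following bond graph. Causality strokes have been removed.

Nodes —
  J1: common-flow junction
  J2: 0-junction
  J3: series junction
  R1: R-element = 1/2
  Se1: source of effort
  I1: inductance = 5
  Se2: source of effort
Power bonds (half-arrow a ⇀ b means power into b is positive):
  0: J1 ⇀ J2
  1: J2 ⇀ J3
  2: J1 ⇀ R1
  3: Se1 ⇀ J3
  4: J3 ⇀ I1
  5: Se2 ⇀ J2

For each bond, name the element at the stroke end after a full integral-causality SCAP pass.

#0 |J1
#1 |J3
#2 |R1
#3 |J3
#4 |I1
#5 |J2

bond 3 stroke→J3  (Se1 fixes effort; stroke away)
bond 5 stroke→J2  (Se2 fixes effort; stroke away)
bond 0 stroke→J1  (0-jn J2 has e-setter on 5)
bond 1 stroke→J3  (0-jn J2 has e-setter on 5)
bond 4 stroke→I1  (J3: last free bond brings flow in)
bond 2 stroke→R1  (only one flow-in slot at J1)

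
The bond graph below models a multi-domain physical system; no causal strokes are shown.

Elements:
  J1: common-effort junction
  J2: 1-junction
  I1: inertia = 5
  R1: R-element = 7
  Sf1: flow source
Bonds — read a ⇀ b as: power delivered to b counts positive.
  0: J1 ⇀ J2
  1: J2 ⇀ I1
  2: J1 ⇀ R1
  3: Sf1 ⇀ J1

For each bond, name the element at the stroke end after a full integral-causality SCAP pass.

β0 stroke→J2
β1 stroke→I1
β2 stroke→J1
β3 stroke→Sf1

b3 |Sf1  (Sf1 fixes flow; stroke at Sf1)
b1 |I1  (I1 integral (f out))
b0 |J2  (J2: bond 1 brought flow, rest push out)
b2 |J1  (only one effort-in slot at J1)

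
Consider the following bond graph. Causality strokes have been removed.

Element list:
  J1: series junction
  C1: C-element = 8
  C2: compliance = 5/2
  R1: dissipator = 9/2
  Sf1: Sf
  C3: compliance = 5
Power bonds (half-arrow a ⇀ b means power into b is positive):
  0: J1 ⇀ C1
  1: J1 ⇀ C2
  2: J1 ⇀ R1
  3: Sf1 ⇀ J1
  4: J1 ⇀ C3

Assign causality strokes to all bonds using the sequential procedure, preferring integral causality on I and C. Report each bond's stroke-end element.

β0 stroke→J1
β1 stroke→J1
β2 stroke→J1
β3 stroke→Sf1
β4 stroke→J1

β3 stroke→Sf1  (Sf1: flow source, stroke at near end)
β0 stroke→J1  (1-jn J1 has f-setter on 3)
β1 stroke→J1  (common-f at J1 fixed by 3)
β2 stroke→J1  (J1 flow already set via bond 3)
β4 stroke→J1  (1-jn J1 has f-setter on 3)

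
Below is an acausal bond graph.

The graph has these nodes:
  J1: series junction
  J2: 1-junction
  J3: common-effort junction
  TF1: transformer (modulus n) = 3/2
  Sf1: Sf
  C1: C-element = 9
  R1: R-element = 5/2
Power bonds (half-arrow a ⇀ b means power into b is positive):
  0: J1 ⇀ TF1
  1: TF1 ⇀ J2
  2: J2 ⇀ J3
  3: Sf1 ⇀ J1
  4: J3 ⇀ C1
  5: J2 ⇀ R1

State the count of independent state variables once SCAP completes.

bond 3 |Sf1  (Sf1 fixes flow; stroke at Sf1)
bond 0 |J1  (J1 flow already set via bond 3)
bond 1 |TF1  (TF1: transformer flips bond 0)
bond 2 |J2  (common-f at J2 fixed by 1)
bond 5 |J2  (1-jn J2 has f-setter on 1)
bond 4 |J3  (J3 needs exactly one e-in)

1  (C1 all integral)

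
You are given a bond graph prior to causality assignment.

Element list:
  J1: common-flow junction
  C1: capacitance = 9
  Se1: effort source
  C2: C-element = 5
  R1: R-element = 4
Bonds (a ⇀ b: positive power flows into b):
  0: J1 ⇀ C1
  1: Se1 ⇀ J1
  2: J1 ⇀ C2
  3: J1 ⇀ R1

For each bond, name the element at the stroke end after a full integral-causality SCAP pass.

bond 0 →J1
bond 1 →J1
bond 2 →J1
bond 3 →R1

β1 |J1  (Se1 (Se) sets effort on bond)
β0 |J1  (C1 integral (e out))
β2 |J1  (prefer integral on C2)
β3 |R1  (J1 needs exactly one f-in)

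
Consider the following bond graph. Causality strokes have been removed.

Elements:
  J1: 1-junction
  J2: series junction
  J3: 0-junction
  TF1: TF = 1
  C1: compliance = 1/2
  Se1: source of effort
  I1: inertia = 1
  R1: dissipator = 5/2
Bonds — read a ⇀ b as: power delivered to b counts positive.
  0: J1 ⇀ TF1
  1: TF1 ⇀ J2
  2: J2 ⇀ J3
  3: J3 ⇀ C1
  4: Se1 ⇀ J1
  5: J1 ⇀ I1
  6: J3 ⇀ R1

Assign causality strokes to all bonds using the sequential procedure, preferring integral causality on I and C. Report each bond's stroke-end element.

β0 |J1
β1 |TF1
β2 |J2
β3 |J3
β4 |J1
β5 |I1
β6 |R1

b4 |J1  (Se1 (Se) sets effort on bond)
b3 |J3  (C1 integral (e out))
b2 |J2  (J3 effort already set via bond 3)
b6 |R1  (0-jn J3 has e-setter on 3)
b1 |TF1  (only one flow-in slot at J2)
b0 |J1  (through TF1, causality passes straight; one stroke at TF1)
b5 |I1  (closing 1-jn rule on J1)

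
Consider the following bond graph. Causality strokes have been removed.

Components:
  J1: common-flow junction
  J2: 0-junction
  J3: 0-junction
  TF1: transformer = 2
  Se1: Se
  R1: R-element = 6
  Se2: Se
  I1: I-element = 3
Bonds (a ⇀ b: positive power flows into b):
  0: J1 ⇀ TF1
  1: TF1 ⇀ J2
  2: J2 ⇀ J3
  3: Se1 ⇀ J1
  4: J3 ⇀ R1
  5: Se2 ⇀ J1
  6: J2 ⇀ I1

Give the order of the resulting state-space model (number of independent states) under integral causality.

#3 stroke→J1  (Se1: effort source, stroke at far end)
#5 stroke→J1  (source Se2 imposes e)
#0 stroke→TF1  (only one flow-in slot at J1)
#1 stroke→J2  (through TF1, causality passes straight; one stroke at TF1)
#2 stroke→J3  (common-e at J2 fixed by 1)
#6 stroke→I1  (0-jn J2 has e-setter on 1)
#4 stroke→R1  (J3 effort already set via bond 2)

1  (I1 all integral)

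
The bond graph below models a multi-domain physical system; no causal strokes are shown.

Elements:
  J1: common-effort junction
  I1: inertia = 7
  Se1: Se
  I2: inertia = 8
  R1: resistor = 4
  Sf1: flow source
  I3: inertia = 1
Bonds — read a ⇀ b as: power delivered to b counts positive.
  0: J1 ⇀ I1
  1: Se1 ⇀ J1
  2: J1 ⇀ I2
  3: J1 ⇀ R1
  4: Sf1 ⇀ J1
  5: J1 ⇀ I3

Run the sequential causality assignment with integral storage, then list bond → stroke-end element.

β0 stroke at I1
β1 stroke at J1
β2 stroke at I2
β3 stroke at R1
β4 stroke at Sf1
β5 stroke at I3

b1 stroke→J1  (Se1 fixes effort; stroke away)
b4 stroke→Sf1  (source Sf1 imposes f)
b0 stroke→I1  (common-e at J1 fixed by 1)
b2 stroke→I2  (0-jn J1 has e-setter on 1)
b3 stroke→R1  (0-jn J1 has e-setter on 1)
b5 stroke→I3  (J1 effort already set via bond 1)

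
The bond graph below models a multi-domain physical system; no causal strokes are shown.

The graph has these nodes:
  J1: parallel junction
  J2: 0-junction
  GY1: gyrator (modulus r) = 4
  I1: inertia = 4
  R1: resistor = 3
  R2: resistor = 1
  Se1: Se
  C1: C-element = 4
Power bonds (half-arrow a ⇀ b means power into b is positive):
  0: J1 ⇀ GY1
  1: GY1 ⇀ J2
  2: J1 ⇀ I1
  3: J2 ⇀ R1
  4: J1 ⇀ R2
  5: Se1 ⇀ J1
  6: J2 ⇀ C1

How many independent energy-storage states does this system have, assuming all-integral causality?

bond 5 |J1  (Se1 (Se) sets effort on bond)
bond 0 |GY1  (common-e at J1 fixed by 5)
bond 2 |I1  (J1: bond 5 brought effort, rest push out)
bond 4 |R2  (J1 effort already set via bond 5)
bond 1 |GY1  (GY1 both-in/both-out from 0)
bond 6 |J2  (prefer integral on C1)
bond 3 |R1  (J2: bond 6 brought effort, rest push out)

2  (C1, I1 all integral)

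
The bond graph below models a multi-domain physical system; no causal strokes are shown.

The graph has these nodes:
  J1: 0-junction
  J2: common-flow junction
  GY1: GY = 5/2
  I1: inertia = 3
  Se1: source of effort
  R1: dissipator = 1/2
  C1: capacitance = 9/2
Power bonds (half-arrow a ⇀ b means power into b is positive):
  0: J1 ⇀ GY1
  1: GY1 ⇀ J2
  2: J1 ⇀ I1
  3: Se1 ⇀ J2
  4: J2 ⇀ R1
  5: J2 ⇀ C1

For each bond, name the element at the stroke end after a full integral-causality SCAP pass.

β3 stroke at J2  (source Se1 imposes e)
β2 stroke at I1  (prefer integral on I1)
β0 stroke at J1  (J1 needs exactly one e-in)
β1 stroke at J2  (through GY1, causality inverts; strokes same side of GY1)
β5 stroke at J2  (C1: C, integral causality)
β4 stroke at R1  (closing 1-jn rule on J2)

β0 →J1
β1 →J2
β2 →I1
β3 →J2
β4 →R1
β5 →J2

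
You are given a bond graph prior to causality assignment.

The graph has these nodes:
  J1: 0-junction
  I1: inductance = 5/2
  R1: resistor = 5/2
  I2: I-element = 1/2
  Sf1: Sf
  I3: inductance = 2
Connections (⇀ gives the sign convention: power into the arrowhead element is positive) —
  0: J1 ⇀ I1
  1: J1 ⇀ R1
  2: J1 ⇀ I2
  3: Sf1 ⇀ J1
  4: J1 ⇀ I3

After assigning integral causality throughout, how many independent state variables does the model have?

3  (I1, I2, I3 all integral)

#3 stroke→Sf1  (Sf1 (Sf) sets flow on bond)
#0 stroke→I1  (I1: I, integral causality)
#2 stroke→I2  (I2 outputs flow p/I2)
#4 stroke→I3  (I3 integral (f out))
#1 stroke→J1  (only one effort-in slot at J1)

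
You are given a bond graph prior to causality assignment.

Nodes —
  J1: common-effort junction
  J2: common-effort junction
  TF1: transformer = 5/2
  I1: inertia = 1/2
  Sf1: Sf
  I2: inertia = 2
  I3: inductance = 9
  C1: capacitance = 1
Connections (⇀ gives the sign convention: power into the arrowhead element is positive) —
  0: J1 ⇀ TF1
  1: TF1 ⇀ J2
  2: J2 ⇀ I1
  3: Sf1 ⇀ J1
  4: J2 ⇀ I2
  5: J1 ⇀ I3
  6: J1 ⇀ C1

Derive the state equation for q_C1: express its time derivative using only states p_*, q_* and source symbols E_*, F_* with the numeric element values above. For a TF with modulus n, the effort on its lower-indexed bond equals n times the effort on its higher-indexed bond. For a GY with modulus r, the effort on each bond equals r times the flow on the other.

#3 stroke→Sf1  (Sf1 fixes flow; stroke at Sf1)
#2 stroke→I1  (I1 outputs flow p/I1)
#4 stroke→I2  (prefer integral on I2)
#1 stroke→J2  (closing 0-jn rule on J2)
#0 stroke→TF1  (TF1: transformer flips bond 1)
#5 stroke→I3  (prefer integral on I3)
#6 stroke→J1  (closing 0-jn rule on J1)

dq_C1/dt = F_Sf1 - 4*p_I1/5 - p_I2/5 - p_I3/9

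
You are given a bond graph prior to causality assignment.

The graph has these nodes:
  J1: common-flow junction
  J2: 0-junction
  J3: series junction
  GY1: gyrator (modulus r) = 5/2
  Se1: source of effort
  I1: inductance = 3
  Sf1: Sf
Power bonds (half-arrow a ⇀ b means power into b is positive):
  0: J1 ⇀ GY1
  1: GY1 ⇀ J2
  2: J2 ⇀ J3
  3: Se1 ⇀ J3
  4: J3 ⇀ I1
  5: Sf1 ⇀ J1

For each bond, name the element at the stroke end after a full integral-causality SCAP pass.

b0 |J1
b1 |J2
b2 |J3
b3 |J3
b4 |I1
b5 |Sf1

b3 →J3  (Se1 (Se) sets effort on bond)
b5 →Sf1  (source Sf1 imposes f)
b0 →J1  (J1: bond 5 brought flow, rest push out)
b1 →J2  (GY1 both-in/both-out from 0)
b2 →J3  (0-jn J2 has e-setter on 1)
b4 →I1  (J3 needs exactly one f-in)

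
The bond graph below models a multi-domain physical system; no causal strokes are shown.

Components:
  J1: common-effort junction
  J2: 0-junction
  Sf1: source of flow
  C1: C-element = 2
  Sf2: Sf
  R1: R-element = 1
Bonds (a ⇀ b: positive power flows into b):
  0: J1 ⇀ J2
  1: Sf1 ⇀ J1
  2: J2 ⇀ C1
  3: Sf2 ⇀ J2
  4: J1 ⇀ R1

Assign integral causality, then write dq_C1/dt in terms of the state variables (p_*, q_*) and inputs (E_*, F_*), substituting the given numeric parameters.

bond 1 →Sf1  (Sf1 (Sf) sets flow on bond)
bond 3 →Sf2  (Sf2 (Sf) sets flow on bond)
bond 2 →J2  (prefer integral on C1)
bond 0 →J1  (0-jn J2 has e-setter on 2)
bond 4 →R1  (J1: bond 0 brought effort, rest push out)

dq_C1/dt = F_Sf1 + F_Sf2 - q_C1/2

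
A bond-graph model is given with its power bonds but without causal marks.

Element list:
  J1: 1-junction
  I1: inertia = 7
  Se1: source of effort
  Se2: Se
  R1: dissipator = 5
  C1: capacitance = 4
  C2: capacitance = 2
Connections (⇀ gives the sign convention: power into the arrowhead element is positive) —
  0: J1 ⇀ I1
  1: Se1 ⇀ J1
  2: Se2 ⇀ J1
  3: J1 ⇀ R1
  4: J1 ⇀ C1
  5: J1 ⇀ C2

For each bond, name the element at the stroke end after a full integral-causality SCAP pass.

β0 stroke→I1
β1 stroke→J1
β2 stroke→J1
β3 stroke→J1
β4 stroke→J1
β5 stroke→J1

b1 stroke at J1  (Se1 (Se) sets effort on bond)
b2 stroke at J1  (Se2 fixes effort; stroke away)
b0 stroke at I1  (prefer integral on I1)
b3 stroke at J1  (J1: bond 0 brought flow, rest push out)
b4 stroke at J1  (common-f at J1 fixed by 0)
b5 stroke at J1  (J1 flow already set via bond 0)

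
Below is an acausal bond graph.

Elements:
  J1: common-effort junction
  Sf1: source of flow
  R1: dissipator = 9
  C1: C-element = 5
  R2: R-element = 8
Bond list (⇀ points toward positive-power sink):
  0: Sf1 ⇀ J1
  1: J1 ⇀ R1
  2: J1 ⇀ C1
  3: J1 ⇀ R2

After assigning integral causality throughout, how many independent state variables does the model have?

1  (C1 all integral)

#0 stroke at Sf1  (Sf1: flow source, stroke at near end)
#2 stroke at J1  (C1 outputs effort q/C1)
#1 stroke at R1  (common-e at J1 fixed by 2)
#3 stroke at R2  (0-jn J1 has e-setter on 2)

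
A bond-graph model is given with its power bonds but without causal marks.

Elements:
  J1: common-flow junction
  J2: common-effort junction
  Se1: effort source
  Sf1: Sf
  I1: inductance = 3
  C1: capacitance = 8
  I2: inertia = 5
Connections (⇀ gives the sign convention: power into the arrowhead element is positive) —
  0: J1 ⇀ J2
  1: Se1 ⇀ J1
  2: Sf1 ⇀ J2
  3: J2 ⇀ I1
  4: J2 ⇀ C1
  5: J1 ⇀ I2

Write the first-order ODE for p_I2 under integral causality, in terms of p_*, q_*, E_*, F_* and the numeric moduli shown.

dp_I2/dt = E_Se1 - q_C1/8

b1 stroke at J1  (Se1 (Se) sets effort on bond)
b2 stroke at Sf1  (source Sf1 imposes f)
b3 stroke at I1  (I1 integral (f out))
b4 stroke at J2  (prefer integral on C1)
b0 stroke at J1  (0-jn J2 has e-setter on 4)
b5 stroke at I2  (only one flow-in slot at J1)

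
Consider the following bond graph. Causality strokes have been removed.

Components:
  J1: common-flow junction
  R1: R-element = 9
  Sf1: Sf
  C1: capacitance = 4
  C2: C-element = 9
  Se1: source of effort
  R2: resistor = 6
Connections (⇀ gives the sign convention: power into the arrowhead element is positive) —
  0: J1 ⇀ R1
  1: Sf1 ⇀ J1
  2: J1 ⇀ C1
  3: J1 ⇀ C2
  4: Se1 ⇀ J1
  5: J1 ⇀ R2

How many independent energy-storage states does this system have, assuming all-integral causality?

2  (C1, C2 all integral)

#1 stroke→Sf1  (Sf1 fixes flow; stroke at Sf1)
#4 stroke→J1  (Se1: effort source, stroke at far end)
#0 stroke→J1  (common-f at J1 fixed by 1)
#2 stroke→J1  (1-jn J1 has f-setter on 1)
#3 stroke→J1  (J1: bond 1 brought flow, rest push out)
#5 stroke→J1  (1-jn J1 has f-setter on 1)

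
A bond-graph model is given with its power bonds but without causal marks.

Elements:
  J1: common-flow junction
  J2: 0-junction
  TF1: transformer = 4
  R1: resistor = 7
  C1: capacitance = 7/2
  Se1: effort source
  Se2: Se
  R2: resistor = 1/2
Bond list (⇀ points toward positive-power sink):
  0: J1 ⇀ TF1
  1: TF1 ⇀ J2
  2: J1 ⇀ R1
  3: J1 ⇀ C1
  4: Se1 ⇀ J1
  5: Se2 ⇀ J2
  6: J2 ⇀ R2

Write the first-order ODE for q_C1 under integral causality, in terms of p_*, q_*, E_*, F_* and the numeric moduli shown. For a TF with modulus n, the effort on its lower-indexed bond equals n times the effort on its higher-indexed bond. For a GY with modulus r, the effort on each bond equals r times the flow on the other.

dq_C1/dt = E_Se1/7 - 4*E_Se2/7 - 2*q_C1/49

bond 4 |J1  (source Se1 imposes e)
bond 5 |J2  (Se2 (Se) sets effort on bond)
bond 1 |TF1  (J2 effort already set via bond 5)
bond 6 |R2  (J2: bond 5 brought effort, rest push out)
bond 0 |J1  (through TF1, causality passes straight; one stroke at TF1)
bond 3 |J1  (prefer integral on C1)
bond 2 |R1  (closing 1-jn rule on J1)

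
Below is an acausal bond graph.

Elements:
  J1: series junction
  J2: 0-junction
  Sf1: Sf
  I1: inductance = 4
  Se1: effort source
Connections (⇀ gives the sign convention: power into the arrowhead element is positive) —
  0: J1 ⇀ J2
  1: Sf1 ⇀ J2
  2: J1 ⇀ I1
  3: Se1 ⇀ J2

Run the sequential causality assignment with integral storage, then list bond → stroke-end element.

bond 1 stroke→Sf1  (Sf1 fixes flow; stroke at Sf1)
bond 3 stroke→J2  (Se1: effort source, stroke at far end)
bond 0 stroke→J1  (common-e at J2 fixed by 3)
bond 2 stroke→I1  (closing 1-jn rule on J1)

β0 |J1
β1 |Sf1
β2 |I1
β3 |J2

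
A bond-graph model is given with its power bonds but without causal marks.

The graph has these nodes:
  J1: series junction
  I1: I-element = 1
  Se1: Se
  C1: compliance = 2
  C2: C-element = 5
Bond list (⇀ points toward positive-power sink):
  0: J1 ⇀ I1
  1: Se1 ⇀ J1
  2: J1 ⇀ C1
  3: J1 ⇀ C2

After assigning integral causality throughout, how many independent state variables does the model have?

3  (C1, C2, I1 all integral)

bond 1 |J1  (source Se1 imposes e)
bond 0 |I1  (I1: I, integral causality)
bond 2 |J1  (common-f at J1 fixed by 0)
bond 3 |J1  (1-jn J1 has f-setter on 0)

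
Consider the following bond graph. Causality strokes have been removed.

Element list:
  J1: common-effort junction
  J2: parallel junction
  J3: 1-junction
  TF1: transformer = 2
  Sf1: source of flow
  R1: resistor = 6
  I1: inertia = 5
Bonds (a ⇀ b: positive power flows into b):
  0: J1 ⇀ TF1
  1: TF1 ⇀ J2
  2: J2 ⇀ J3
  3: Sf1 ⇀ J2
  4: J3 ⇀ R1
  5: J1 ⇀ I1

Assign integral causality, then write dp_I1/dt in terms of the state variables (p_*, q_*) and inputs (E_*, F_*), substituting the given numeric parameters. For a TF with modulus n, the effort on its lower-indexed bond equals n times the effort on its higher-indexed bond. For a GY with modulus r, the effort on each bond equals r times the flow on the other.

dp_I1/dt = 12*F_Sf1 - 24*p_I1/5

#3 →Sf1  (Sf1: flow source, stroke at near end)
#5 →I1  (I1 integral (f out))
#0 →J1  (J1 needs exactly one e-in)
#1 →TF1  (TF TF1: opposite of bond 0)
#2 →J2  (closing 0-jn rule on J2)
#4 →J3  (1-jn J3 has f-setter on 2)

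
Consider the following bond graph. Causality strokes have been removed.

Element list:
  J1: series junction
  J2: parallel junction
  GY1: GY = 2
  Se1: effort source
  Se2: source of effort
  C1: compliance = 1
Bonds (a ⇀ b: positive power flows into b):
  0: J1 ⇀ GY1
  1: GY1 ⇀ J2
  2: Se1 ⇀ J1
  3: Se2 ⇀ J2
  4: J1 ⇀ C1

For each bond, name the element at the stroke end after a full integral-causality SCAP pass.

β2 stroke→J1  (Se1 (Se) sets effort on bond)
β3 stroke→J2  (Se2 fixes effort; stroke away)
β1 stroke→GY1  (J2: bond 3 brought effort, rest push out)
β0 stroke→GY1  (GY1 both-in/both-out from 1)
β4 stroke→J1  (J1 flow already set via bond 0)

bond 0 |GY1
bond 1 |GY1
bond 2 |J1
bond 3 |J2
bond 4 |J1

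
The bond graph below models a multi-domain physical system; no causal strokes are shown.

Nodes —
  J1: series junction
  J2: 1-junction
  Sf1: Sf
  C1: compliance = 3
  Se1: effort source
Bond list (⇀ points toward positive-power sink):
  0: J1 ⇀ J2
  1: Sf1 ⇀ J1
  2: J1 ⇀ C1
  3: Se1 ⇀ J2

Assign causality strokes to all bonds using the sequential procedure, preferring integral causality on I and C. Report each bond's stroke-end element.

b0 stroke at J1
b1 stroke at Sf1
b2 stroke at J1
b3 stroke at J2

bond 1 stroke→Sf1  (Sf1 fixes flow; stroke at Sf1)
bond 3 stroke→J2  (source Se1 imposes e)
bond 0 stroke→J1  (common-f at J1 fixed by 1)
bond 2 stroke→J1  (1-jn J1 has f-setter on 1)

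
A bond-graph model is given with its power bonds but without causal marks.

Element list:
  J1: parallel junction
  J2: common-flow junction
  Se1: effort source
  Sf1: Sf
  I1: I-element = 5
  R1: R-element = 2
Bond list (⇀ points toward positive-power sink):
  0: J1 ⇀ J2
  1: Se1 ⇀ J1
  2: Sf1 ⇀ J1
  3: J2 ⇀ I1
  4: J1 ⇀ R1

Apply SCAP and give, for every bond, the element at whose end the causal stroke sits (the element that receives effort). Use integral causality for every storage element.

b1 →J1  (source Se1 imposes e)
b2 →Sf1  (Sf1: flow source, stroke at near end)
b0 →J2  (J1: bond 1 brought effort, rest push out)
b4 →R1  (J1 effort already set via bond 1)
b3 →I1  (closing 1-jn rule on J2)

b0 stroke→J2
b1 stroke→J1
b2 stroke→Sf1
b3 stroke→I1
b4 stroke→R1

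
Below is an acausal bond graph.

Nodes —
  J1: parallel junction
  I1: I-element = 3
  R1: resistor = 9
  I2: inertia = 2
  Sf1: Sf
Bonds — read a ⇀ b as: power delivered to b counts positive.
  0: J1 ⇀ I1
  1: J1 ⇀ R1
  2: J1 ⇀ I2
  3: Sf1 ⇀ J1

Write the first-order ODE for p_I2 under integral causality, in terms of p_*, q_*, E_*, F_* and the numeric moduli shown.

dp_I2/dt = 9*F_Sf1 - 3*p_I1 - 9*p_I2/2

#3 stroke→Sf1  (source Sf1 imposes f)
#0 stroke→I1  (I1 outputs flow p/I1)
#2 stroke→I2  (prefer integral on I2)
#1 stroke→J1  (J1 needs exactly one e-in)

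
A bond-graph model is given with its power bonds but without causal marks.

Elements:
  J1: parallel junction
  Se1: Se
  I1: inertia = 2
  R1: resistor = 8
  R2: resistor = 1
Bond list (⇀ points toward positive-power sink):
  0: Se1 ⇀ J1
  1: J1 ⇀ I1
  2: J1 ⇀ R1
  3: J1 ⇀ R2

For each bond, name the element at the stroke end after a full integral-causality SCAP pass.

#0 stroke at J1  (Se1: effort source, stroke at far end)
#1 stroke at I1  (J1 effort already set via bond 0)
#2 stroke at R1  (J1: bond 0 brought effort, rest push out)
#3 stroke at R2  (J1: bond 0 brought effort, rest push out)

β0 stroke at J1
β1 stroke at I1
β2 stroke at R1
β3 stroke at R2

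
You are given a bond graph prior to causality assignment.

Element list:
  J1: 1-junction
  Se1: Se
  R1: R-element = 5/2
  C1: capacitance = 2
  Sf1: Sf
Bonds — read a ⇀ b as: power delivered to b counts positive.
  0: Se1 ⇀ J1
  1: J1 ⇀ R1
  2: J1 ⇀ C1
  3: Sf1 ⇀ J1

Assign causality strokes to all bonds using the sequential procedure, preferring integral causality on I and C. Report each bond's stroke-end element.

β0 →J1  (source Se1 imposes e)
β3 →Sf1  (Sf1 (Sf) sets flow on bond)
β1 →J1  (J1 flow already set via bond 3)
β2 →J1  (J1 flow already set via bond 3)

bond 0 →J1
bond 1 →J1
bond 2 →J1
bond 3 →Sf1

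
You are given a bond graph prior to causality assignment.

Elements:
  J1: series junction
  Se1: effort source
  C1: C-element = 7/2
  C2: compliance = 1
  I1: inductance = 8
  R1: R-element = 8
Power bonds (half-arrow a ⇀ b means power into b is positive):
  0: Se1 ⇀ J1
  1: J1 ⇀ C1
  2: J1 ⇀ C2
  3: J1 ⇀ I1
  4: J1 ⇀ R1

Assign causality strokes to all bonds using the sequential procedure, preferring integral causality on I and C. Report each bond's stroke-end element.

#0 stroke→J1  (Se1 fixes effort; stroke away)
#1 stroke→J1  (C1 integral (e out))
#2 stroke→J1  (prefer integral on C2)
#3 stroke→I1  (prefer integral on I1)
#4 stroke→J1  (1-jn J1 has f-setter on 3)

β0 |J1
β1 |J1
β2 |J1
β3 |I1
β4 |J1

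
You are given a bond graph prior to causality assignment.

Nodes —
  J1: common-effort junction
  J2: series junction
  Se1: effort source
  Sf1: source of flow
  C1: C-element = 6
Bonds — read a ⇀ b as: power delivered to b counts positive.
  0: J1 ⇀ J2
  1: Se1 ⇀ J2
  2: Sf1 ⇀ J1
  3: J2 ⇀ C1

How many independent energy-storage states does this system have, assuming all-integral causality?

1  (C1 all integral)

bond 1 stroke→J2  (source Se1 imposes e)
bond 2 stroke→Sf1  (Sf1: flow source, stroke at near end)
bond 0 stroke→J1  (only one effort-in slot at J1)
bond 3 stroke→J2  (common-f at J2 fixed by 0)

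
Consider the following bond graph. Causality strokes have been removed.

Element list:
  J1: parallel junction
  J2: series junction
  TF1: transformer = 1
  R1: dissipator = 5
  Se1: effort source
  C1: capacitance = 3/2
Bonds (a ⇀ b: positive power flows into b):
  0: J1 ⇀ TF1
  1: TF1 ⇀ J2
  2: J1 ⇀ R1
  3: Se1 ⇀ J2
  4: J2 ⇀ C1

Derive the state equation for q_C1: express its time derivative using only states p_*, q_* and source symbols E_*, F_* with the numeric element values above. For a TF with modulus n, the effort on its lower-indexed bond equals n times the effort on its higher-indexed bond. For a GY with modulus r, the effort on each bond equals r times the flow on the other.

#3 stroke→J2  (Se1: effort source, stroke at far end)
#4 stroke→J2  (C1: C, integral causality)
#1 stroke→TF1  (only one flow-in slot at J2)
#0 stroke→J1  (through TF1, causality passes straight; one stroke at TF1)
#2 stroke→R1  (common-e at J1 fixed by 0)

dq_C1/dt = E_Se1/5 - 2*q_C1/15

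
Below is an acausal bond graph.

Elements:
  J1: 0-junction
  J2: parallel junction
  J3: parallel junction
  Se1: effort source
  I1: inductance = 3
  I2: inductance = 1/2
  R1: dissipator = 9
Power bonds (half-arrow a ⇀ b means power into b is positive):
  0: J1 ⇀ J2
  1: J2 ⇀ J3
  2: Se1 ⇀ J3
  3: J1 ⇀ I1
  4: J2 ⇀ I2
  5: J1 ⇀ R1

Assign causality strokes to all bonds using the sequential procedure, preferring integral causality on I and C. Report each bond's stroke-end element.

β2 |J3  (Se1: effort source, stroke at far end)
β1 |J2  (common-e at J3 fixed by 2)
β0 |J1  (J2: bond 1 brought effort, rest push out)
β4 |I2  (J2: bond 1 brought effort, rest push out)
β3 |I1  (common-e at J1 fixed by 0)
β5 |R1  (J1 effort already set via bond 0)

bond 0 |J1
bond 1 |J2
bond 2 |J3
bond 3 |I1
bond 4 |I2
bond 5 |R1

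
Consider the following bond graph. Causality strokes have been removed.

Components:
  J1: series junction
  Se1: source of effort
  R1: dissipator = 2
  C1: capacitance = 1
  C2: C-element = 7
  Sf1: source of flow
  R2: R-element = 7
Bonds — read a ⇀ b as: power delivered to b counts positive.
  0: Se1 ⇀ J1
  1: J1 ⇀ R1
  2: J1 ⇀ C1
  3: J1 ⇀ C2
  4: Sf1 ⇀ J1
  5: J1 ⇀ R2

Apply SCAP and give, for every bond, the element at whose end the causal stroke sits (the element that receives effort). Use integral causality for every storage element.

#0 |J1
#1 |J1
#2 |J1
#3 |J1
#4 |Sf1
#5 |J1

b0 stroke at J1  (Se1 (Se) sets effort on bond)
b4 stroke at Sf1  (Sf1: flow source, stroke at near end)
b1 stroke at J1  (J1: bond 4 brought flow, rest push out)
b2 stroke at J1  (1-jn J1 has f-setter on 4)
b3 stroke at J1  (1-jn J1 has f-setter on 4)
b5 stroke at J1  (J1 flow already set via bond 4)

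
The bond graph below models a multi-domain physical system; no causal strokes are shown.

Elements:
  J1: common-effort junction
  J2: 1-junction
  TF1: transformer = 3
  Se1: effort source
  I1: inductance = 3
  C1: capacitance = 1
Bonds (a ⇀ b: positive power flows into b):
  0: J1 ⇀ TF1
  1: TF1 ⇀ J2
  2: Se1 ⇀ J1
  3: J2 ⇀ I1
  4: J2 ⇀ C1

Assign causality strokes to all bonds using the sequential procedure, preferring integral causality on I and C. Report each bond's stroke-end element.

β2 →J1  (Se1: effort source, stroke at far end)
β0 →TF1  (J1 effort already set via bond 2)
β1 →J2  (TF1: transformer flips bond 0)
β3 →I1  (I1: I, integral causality)
β4 →J2  (J2 flow already set via bond 3)

b0 →TF1
b1 →J2
b2 →J1
b3 →I1
b4 →J2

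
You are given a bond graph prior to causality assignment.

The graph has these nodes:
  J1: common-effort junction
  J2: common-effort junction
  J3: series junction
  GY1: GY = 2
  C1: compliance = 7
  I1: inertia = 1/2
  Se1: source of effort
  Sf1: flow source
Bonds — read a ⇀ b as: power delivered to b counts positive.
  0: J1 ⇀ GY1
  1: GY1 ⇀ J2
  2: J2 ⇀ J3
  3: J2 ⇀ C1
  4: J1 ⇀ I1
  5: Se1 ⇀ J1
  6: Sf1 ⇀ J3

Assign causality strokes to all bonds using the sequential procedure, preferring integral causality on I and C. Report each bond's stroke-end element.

b0 →GY1
b1 →GY1
b2 →J3
b3 →J2
b4 →I1
b5 →J1
b6 →Sf1

b5 |J1  (Se1: effort source, stroke at far end)
b6 |Sf1  (source Sf1 imposes f)
b0 |GY1  (J1 effort already set via bond 5)
b4 |I1  (common-e at J1 fixed by 5)
b2 |J3  (J3 flow already set via bond 6)
b1 |GY1  (through GY1, causality inverts; strokes same side of GY1)
b3 |J2  (J2: last free bond brings effort in)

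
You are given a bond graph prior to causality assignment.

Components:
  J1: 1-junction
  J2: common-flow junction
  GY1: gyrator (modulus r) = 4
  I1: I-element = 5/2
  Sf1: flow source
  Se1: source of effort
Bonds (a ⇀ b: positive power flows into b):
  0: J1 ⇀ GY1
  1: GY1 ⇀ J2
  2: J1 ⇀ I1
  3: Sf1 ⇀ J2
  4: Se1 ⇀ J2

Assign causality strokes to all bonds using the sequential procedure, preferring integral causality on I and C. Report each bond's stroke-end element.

b0 stroke→J1
b1 stroke→J2
b2 stroke→I1
b3 stroke→Sf1
b4 stroke→J2

#3 |Sf1  (Sf1 fixes flow; stroke at Sf1)
#4 |J2  (source Se1 imposes e)
#1 |J2  (common-f at J2 fixed by 3)
#0 |J1  (through GY1, causality inverts; strokes same side of GY1)
#2 |I1  (J1 needs exactly one f-in)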